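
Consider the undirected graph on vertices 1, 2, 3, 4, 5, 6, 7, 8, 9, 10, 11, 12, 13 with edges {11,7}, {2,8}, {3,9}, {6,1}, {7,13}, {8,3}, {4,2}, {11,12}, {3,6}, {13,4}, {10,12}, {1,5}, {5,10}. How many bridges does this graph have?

The edges on the cycle 11-7-13-4-2-8-3-6-1-5-10-12-11 are not bridges since each lies on that cycle.
But removing 9-3 disconnects 9 from 3 — this is a bridge.

1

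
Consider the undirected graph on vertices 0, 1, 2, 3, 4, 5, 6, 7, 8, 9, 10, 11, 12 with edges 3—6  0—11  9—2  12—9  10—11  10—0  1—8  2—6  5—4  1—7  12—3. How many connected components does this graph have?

Starting from 4 we can reach 4, 5. That is one component of size 2.
Starting from 1 we can reach 1, 7, 8. That is one component of size 3.
Starting from 0 we can reach 0, 10, 11. That is one component of size 3.
Starting from 2 we can reach 2, 3, 6, 9, 12. That is one component of size 5.
Total: 4 components.

4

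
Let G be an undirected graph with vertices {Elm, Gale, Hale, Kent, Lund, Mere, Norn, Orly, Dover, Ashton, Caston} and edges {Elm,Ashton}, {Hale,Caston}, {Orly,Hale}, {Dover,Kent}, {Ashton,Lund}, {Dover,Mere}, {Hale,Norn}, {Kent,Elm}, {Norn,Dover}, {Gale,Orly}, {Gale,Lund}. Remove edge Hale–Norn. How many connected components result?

1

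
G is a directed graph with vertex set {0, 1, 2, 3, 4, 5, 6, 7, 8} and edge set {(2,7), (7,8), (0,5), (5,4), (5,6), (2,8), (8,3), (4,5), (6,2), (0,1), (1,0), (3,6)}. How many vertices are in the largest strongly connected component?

{2, 3, 6, 7, 8} are all mutually reachable — one SCC of size 5.
{4, 5} are all mutually reachable — one SCC of size 2.
{0, 1} are all mutually reachable — one SCC of size 2.
The largest has 5 vertices.

5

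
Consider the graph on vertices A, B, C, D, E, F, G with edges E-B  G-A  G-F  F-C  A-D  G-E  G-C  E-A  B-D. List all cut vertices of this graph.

G

Removing G increases the component count from 1 to 2, so G is a cut vertex.
By contrast removing E leaves 1 component; it is not a cut vertex. No other vertex is a cut vertex either.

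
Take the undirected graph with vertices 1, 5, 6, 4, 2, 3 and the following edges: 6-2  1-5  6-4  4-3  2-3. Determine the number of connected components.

Starting from 1 we can reach 1, 5. That is one component of size 2.
Starting from 2 we can reach 2, 3, 4, 6. That is one component of size 4.
Total: 2 components.

2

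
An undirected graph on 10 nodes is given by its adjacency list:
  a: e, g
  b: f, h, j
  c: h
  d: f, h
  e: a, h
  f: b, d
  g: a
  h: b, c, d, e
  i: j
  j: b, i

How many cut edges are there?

6

The edges on the cycle d-f-b-h-d are not bridges since each lies on that cycle.
But removing c-h disconnects c from h; removing a-g disconnects a from g; removing e-h disconnects e from h; removing e-a disconnects e from a — these are bridges.
In total 6 edges are bridges.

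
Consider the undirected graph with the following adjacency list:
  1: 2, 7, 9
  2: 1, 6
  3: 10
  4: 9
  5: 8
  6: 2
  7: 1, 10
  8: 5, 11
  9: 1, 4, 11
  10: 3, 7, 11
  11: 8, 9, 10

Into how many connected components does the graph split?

Starting from 1 we can reach 1, 2, 3, 4, 5, 6, 7, 8, 9, 10, 11. That is one component of size 11.
Total: 1 component.

1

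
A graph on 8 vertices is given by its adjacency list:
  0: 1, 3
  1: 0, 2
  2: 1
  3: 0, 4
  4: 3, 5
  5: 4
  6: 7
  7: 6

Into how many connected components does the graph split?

Starting from 6 we can reach 6, 7. That is one component of size 2.
Starting from 0 we can reach 0, 1, 2, 3, 4, 5. That is one component of size 6.
Total: 2 components.

2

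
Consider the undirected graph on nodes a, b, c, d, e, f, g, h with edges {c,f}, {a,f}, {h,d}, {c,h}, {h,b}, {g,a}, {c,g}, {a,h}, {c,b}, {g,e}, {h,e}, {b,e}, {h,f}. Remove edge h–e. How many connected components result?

1

h and e are still connected via h-b-e, so the component count stays at 1.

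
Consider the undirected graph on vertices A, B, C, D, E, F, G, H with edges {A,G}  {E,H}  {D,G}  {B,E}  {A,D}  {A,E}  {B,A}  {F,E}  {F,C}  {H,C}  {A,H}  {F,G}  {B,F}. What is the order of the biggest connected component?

8

Starting from A we can reach A, B, C, D, E, F, G, H. That is one component of size 8.
The largest has 8 vertices.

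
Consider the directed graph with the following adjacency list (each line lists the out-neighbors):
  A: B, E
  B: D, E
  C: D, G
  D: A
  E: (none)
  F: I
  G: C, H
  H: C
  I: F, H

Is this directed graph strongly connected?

No

There is no directed path from B to G, so the graph is not strongly connected.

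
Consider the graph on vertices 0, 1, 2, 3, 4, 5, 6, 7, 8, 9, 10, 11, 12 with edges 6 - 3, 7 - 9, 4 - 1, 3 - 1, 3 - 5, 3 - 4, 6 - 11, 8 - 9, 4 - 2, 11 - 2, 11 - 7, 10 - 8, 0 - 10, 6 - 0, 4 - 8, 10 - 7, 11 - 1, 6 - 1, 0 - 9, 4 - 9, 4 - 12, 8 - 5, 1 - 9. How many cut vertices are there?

Removing 4 increases the component count from 1 to 2, so 4 is a cut vertex.
By contrast removing 1 leaves 1 component; it is not a cut vertex. No other vertex is a cut vertex either.

1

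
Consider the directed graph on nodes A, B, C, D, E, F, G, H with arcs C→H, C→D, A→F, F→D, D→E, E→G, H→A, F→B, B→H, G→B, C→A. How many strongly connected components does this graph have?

2

{A, B, D, E, F, G, H} are all mutually reachable — one SCC of size 7.
{C} is an SCC by itself.
That gives 2 strongly connected components.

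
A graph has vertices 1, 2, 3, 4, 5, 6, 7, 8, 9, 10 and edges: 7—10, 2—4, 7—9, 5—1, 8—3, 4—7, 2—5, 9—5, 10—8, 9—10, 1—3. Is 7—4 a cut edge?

No

After removing 7—4, the path 7-9-5-2-4 still connects them, so the edge is not a bridge.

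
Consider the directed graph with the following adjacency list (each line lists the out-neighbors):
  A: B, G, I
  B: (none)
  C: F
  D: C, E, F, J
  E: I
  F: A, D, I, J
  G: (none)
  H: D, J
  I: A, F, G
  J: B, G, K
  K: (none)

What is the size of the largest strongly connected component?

6

{A, C, D, E, F, I} are all mutually reachable — one SCC of size 6.
{B} is an SCC by itself.
{G} is an SCC by itself.
{J} is an SCC by itself.
{H} is an SCC by itself.
(and 1 more singleton SCC)
The largest has 6 vertices.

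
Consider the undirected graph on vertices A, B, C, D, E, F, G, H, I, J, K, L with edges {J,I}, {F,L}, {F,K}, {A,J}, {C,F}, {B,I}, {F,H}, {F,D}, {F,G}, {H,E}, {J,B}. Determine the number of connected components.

2

Starting from A we can reach A, B, I, J. That is one component of size 4.
Starting from C we can reach C, D, E, F, G, H, K, L. That is one component of size 8.
Total: 2 components.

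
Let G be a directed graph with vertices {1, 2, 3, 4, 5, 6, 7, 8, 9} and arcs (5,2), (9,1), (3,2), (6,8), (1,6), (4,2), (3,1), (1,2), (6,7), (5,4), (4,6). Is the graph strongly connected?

No

There is no directed path from 2 to 7, so the graph is not strongly connected.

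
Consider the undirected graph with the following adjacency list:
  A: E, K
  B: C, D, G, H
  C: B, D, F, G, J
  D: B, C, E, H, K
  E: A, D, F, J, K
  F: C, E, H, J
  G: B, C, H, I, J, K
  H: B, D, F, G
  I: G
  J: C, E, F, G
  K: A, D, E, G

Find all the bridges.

G-I

The edges on the cycle G-J-E-A-K-G are not bridges since each lies on that cycle.
But removing I-G disconnects I from G — this is a bridge.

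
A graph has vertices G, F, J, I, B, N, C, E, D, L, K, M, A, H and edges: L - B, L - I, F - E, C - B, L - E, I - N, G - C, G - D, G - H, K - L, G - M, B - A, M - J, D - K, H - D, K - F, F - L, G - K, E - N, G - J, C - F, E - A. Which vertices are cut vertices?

G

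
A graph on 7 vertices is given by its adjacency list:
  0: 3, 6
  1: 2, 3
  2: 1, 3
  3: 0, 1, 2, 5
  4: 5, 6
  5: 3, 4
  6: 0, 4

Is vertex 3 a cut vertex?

Deleting 3 raises the number of components from 1 to 2, so 3 is a cut vertex.

Yes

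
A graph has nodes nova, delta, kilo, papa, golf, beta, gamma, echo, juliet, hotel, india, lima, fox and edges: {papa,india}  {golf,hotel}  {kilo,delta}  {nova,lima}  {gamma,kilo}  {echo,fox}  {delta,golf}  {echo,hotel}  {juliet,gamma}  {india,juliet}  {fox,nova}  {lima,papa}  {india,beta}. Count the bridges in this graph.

1

The edges on the cycle echo-fox-nova-lima-papa-india-juliet-gamma-kilo-delta-golf-hotel-echo are not bridges since each lies on that cycle.
But removing beta—india disconnects beta from india — this is a bridge.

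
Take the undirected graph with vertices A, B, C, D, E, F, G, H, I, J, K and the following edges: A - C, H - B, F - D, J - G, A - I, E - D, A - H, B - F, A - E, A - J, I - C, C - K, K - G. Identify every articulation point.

A

Removing A increases the component count from 1 to 2, so A is a cut vertex.
By contrast removing E leaves 1 component; it is not a cut vertex. No other vertex is a cut vertex either.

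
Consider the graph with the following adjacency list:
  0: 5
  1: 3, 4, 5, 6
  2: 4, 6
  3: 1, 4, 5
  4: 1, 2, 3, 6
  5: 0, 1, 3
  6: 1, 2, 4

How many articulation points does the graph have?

Removing 5 increases the component count from 1 to 2, so 5 is a cut vertex.
By contrast removing 4 leaves 1 component; it is not a cut vertex. No other vertex is a cut vertex either.

1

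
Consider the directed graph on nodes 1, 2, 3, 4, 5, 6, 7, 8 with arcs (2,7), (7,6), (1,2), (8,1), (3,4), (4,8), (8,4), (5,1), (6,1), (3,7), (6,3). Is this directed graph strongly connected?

There is no directed path from 2 to 5, so the graph is not strongly connected.

No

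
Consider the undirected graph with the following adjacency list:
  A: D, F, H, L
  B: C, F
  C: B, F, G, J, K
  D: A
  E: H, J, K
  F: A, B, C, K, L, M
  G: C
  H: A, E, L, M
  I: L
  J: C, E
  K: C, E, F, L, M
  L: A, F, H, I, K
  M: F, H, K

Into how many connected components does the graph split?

1

Starting from A we can reach A, B, C, D, E, F, G, H, I, J, K, L, M. That is one component of size 13.
Total: 1 component.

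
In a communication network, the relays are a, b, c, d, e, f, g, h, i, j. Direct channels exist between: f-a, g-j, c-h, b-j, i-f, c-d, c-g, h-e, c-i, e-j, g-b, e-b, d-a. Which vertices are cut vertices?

Removing c increases the component count from 1 to 2, so c is a cut vertex.
By contrast removing h leaves 1 component; it is not a cut vertex. No other vertex is a cut vertex either.

c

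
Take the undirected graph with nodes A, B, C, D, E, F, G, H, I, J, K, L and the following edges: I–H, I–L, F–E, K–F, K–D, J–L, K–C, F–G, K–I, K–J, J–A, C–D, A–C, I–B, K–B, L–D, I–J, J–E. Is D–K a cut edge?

After removing D–K, the path D-C-K still connects them, so the edge is not a bridge.

No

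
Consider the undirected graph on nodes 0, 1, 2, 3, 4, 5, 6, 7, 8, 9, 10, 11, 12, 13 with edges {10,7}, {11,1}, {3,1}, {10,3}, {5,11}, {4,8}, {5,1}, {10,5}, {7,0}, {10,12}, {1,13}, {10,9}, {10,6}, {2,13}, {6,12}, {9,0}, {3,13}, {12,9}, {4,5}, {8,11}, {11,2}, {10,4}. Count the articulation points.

Removing 10 increases the component count from 1 to 2, so 10 is a cut vertex.
By contrast removing 1 leaves 1 component; it is not a cut vertex. No other vertex is a cut vertex either.

1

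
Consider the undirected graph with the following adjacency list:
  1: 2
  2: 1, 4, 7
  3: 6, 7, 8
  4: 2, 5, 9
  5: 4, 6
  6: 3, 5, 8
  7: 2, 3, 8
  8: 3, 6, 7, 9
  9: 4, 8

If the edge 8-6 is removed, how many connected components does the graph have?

1

8 and 6 are still connected via 8-3-6, so the component count stays at 1.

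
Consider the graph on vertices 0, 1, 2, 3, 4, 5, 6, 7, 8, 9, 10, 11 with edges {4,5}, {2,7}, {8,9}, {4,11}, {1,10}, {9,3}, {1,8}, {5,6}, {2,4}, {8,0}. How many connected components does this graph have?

Starting from 0 we can reach 0, 1, 3, 8, 9, 10. That is one component of size 6.
Starting from 2 we can reach 2, 4, 5, 6, 7, 11. That is one component of size 6.
Total: 2 components.

2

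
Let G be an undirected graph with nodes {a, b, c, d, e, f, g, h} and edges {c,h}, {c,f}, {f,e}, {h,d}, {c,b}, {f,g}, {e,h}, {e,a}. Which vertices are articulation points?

Removing c increases the component count from 1 to 2, so c is a cut vertex.
Removing e increases the component count from 1 to 2, so e is a cut vertex.
Removing f increases the component count from 1 to 2, so f is a cut vertex.
Likewise h is a cut vertex.
By contrast removing b leaves 1 component; it is not a cut vertex. No other vertex is a cut vertex either.

c, e, f, h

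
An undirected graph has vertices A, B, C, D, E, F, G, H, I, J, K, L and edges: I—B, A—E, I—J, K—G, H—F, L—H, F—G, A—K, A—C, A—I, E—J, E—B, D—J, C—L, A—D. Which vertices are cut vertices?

A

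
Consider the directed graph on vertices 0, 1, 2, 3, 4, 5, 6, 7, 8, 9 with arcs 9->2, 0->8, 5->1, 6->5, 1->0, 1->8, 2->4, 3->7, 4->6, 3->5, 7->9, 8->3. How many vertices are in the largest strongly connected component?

10

{0, 1, 2, 3, 4, 5, 6, 7, 8, 9} are all mutually reachable — one SCC of size 10.
The largest has 10 vertices.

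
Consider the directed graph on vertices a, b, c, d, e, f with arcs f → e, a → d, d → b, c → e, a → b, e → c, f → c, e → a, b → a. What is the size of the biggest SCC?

{a, b, d} are all mutually reachable — one SCC of size 3.
{c, e} are all mutually reachable — one SCC of size 2.
{f} is an SCC by itself.
The largest has 3 vertices.

3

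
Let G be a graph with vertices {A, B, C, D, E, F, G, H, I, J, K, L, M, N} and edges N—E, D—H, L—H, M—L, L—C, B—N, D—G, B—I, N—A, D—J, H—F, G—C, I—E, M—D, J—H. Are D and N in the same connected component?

No

The component containing D is {C, D, F, G, H, J, L, M}, and N is not in it.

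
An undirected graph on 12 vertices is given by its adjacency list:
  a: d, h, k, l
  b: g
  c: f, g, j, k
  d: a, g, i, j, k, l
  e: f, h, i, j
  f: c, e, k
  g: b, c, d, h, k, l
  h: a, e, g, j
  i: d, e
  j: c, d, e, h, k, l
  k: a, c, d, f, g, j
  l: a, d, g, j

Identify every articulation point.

Removing g increases the component count from 1 to 2, so g is a cut vertex.
By contrast removing b leaves 1 component; it is not a cut vertex. No other vertex is a cut vertex either.

g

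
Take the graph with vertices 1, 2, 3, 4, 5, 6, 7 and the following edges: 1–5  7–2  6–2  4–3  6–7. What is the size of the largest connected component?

Starting from 1 we can reach 1, 5. That is one component of size 2.
Starting from 3 we can reach 3, 4. That is one component of size 2.
Starting from 2 we can reach 2, 6, 7. That is one component of size 3.
The largest has 3 vertices.

3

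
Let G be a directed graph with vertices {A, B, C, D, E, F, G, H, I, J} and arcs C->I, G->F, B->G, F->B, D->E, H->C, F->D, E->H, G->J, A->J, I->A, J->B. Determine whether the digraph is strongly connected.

Yes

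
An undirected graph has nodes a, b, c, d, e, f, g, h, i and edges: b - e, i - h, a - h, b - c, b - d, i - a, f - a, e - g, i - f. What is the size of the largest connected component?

Starting from a we can reach a, f, h, i. That is one component of size 4.
Starting from b we can reach b, c, d, e, g. That is one component of size 5.
The largest has 5 vertices.

5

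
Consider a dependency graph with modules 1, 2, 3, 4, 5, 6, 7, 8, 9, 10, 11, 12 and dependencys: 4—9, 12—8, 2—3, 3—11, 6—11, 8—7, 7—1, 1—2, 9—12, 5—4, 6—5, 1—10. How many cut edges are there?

The edges on the cycle 6-5-4-9-12-8-7-1-2-3-11-6 are not bridges since each lies on that cycle.
But removing 10—1 disconnects 10 from 1 — this is a bridge.

1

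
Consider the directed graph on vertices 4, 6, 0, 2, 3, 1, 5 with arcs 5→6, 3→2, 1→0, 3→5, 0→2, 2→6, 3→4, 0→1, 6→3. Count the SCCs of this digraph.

3

{2, 3, 5, 6} are all mutually reachable — one SCC of size 4.
{0, 1} are all mutually reachable — one SCC of size 2.
{4} is an SCC by itself.
That gives 3 strongly connected components.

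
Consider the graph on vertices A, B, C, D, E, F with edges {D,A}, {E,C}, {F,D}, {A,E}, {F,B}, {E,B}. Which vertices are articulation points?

E

Removing E increases the component count from 1 to 2, so E is a cut vertex.
By contrast removing A leaves 1 component; it is not a cut vertex. No other vertex is a cut vertex either.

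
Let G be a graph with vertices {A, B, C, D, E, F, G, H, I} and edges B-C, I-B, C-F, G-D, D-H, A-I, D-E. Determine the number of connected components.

Starting from D we can reach D, E, G, H. That is one component of size 4.
Starting from A we can reach A, B, C, F, I. That is one component of size 5.
Total: 2 components.

2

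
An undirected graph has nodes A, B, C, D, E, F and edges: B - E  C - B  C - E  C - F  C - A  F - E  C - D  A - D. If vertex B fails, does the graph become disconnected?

No

Deleting B leaves 1 component (was 1) (its neighbors C, E remain connected to each other), so B is not a cut vertex.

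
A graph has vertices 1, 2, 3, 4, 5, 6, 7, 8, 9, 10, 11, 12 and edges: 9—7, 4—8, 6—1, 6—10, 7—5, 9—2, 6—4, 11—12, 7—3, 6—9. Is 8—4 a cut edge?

Yes

Removing 8—4 leaves no path between 8 and 4: the component count goes from 2 to 3. So it is a bridge.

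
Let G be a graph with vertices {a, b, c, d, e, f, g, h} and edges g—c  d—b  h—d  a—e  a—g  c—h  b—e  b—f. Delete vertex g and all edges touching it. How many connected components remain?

1

With g gone, the remaining components are: {a, b, c, d, e, f, h}.
That is 1 component.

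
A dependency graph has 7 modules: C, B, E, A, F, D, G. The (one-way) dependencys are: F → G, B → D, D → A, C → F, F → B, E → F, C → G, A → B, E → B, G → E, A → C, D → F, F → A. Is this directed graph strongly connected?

From A we can reach every vertex (A, B, C, D, E, F, G), and every vertex can reach A (A, B, C, D, E, F, G). So the whole graph is one strongly connected component.

Yes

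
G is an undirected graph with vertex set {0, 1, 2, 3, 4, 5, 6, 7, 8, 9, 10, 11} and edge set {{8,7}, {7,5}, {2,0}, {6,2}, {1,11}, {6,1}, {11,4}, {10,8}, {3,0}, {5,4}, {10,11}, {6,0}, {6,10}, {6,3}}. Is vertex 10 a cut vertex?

No

Deleting 10 leaves 2 components (was 2), so 10 is not a cut vertex.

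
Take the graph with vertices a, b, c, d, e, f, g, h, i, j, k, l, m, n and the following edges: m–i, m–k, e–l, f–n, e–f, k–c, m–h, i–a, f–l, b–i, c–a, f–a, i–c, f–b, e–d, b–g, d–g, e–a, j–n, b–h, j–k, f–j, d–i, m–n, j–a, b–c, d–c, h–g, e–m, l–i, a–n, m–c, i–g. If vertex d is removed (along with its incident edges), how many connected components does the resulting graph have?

With d gone, the remaining components are: {a, b, c, e, f, g, h, i, j, k, l, m, n}.
That is 1 component.

1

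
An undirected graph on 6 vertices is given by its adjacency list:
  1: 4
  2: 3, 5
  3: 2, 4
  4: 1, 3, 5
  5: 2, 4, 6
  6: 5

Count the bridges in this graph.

2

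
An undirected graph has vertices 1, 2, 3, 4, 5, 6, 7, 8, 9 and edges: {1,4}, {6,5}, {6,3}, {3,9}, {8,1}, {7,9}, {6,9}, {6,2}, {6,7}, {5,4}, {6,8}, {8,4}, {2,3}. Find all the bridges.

The edges on the cycle 8-1-4-8 are not bridges since each lies on that cycle.
Every edge lies on some cycle, so there are no bridges.

none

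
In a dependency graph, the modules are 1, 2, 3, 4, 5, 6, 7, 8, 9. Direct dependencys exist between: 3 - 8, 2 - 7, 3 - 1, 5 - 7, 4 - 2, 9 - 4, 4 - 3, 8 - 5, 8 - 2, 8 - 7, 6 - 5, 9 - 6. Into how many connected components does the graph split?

Starting from 1 we can reach 1, 2, 3, 4, 5, 6, 7, 8, 9. That is one component of size 9.
Total: 1 component.

1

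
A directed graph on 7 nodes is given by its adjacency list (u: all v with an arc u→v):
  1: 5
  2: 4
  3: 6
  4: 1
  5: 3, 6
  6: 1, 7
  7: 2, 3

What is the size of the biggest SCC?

7

{1, 2, 3, 4, 5, 6, 7} are all mutually reachable — one SCC of size 7.
The largest has 7 vertices.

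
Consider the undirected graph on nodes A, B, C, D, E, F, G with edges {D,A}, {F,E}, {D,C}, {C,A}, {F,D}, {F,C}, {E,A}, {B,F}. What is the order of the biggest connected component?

6

G is isolated — a component by itself.
Starting from A we can reach A, B, C, D, E, F. That is one component of size 6.
The largest has 6 vertices.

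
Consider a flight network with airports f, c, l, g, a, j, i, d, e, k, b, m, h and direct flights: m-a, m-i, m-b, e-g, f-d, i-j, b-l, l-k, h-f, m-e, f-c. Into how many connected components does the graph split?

2

Starting from c we can reach c, d, f, h. That is one component of size 4.
Starting from a we can reach a, b, e, g, i, j, k, l, m. That is one component of size 9.
Total: 2 components.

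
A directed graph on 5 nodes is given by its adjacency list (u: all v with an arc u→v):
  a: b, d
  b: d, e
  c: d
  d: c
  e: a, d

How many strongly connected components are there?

2

{a, b, e} are all mutually reachable — one SCC of size 3.
{c, d} are all mutually reachable — one SCC of size 2.
That gives 2 strongly connected components.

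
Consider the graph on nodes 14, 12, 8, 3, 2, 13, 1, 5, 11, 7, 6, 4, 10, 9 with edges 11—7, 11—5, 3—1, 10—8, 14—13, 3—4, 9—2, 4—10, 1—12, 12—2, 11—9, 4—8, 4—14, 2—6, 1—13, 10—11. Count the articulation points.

2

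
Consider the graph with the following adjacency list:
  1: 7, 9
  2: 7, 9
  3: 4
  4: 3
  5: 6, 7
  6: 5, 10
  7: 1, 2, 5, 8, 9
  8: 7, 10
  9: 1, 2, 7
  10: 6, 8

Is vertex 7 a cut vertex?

Deleting 7 raises the number of components from 2 to 3, so 7 is a cut vertex.

Yes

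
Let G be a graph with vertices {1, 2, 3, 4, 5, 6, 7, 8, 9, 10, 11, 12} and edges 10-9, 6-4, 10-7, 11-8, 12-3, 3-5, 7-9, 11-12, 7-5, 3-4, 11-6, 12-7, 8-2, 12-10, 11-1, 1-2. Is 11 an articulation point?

Deleting 11 raises the number of components from 1 to 2, so 11 is a cut vertex.

Yes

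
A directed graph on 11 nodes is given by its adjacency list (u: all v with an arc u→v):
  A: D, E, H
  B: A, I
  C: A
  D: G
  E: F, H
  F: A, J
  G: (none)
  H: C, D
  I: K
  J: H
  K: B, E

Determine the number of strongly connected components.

{A, C, E, F, H, J} are all mutually reachable — one SCC of size 6.
{B, I, K} are all mutually reachable — one SCC of size 3.
{G} is an SCC by itself.
{D} is an SCC by itself.
That gives 4 strongly connected components.

4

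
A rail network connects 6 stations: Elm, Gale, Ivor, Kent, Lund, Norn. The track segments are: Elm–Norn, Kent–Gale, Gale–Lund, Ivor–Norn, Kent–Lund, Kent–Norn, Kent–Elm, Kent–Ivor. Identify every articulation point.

Kent

Removing Kent increases the component count from 1 to 2, so Kent is a cut vertex.
By contrast removing Ivor leaves 1 component; it is not a cut vertex. No other vertex is a cut vertex either.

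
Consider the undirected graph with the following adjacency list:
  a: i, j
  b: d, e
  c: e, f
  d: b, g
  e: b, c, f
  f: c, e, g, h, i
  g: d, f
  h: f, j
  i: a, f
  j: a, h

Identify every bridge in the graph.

The edges on the cycle f-g-d-b-e-f are not bridges since each lies on that cycle.
Every edge lies on some cycle, so there are no bridges.

none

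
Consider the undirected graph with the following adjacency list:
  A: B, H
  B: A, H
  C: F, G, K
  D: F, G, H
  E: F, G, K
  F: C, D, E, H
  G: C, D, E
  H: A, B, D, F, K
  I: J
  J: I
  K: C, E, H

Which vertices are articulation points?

H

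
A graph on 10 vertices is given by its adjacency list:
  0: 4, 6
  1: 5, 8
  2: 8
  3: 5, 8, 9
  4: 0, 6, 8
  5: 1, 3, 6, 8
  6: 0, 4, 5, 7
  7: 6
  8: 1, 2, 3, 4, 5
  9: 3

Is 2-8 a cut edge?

Removing 2-8 leaves no path between 2 and 8: the component count goes from 1 to 2. So it is a bridge.

Yes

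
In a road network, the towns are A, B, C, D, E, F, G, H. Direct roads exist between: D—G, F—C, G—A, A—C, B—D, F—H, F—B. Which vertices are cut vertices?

F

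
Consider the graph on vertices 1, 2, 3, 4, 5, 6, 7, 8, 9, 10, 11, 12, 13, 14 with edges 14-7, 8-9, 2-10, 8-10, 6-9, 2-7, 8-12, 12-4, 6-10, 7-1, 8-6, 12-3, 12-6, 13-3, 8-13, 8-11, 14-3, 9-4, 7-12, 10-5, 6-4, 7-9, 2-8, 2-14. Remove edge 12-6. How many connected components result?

1

12 and 6 are still connected via 12-8-6, so the component count stays at 1.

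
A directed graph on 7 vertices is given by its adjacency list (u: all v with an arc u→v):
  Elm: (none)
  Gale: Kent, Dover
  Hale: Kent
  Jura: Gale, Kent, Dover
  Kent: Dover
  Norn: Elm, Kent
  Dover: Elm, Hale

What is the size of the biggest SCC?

{Hale, Kent, Dover} are all mutually reachable — one SCC of size 3.
{Elm} is an SCC by itself.
{Norn} is an SCC by itself.
{Jura} is an SCC by itself.
{Gale} is an SCC by itself.
The largest has 3 vertices.

3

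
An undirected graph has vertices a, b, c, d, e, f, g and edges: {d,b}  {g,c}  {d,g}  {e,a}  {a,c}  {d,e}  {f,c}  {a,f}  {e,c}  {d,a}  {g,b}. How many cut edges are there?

The edges on the cycle e-a-f-c-e are not bridges since each lies on that cycle.
Every edge lies on some cycle, so there are no bridges.

0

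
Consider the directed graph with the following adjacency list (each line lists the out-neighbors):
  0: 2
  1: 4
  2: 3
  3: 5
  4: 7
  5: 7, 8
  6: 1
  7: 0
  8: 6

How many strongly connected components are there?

1

{0, 1, 2, 3, 4, 5, 6, 7, 8} are all mutually reachable — one SCC of size 9.
That gives 1 strongly connected component.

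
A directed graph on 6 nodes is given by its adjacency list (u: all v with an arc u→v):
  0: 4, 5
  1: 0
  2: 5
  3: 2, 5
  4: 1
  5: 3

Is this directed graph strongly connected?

No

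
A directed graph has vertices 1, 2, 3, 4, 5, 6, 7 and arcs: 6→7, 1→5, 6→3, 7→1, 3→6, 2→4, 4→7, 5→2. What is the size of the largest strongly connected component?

{1, 2, 4, 5, 7} are all mutually reachable — one SCC of size 5.
{3, 6} are all mutually reachable — one SCC of size 2.
The largest has 5 vertices.

5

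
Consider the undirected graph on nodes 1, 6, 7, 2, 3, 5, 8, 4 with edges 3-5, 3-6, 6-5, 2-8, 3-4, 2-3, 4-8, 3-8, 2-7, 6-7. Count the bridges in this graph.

0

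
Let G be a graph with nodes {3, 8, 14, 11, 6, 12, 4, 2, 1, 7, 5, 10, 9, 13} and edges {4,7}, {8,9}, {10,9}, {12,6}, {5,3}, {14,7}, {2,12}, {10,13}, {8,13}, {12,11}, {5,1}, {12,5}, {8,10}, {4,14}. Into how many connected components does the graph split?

3

Starting from 4 we can reach 4, 7, 14. That is one component of size 3.
Starting from 8 we can reach 8, 9, 10, 13. That is one component of size 4.
Starting from 1 we can reach 1, 2, 3, 5, 6, 11, 12. That is one component of size 7.
Total: 3 components.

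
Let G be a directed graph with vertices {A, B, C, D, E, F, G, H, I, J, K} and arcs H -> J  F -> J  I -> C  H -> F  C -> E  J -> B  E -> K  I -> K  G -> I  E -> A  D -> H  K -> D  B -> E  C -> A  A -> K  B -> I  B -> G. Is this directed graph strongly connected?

From G we can reach every vertex (A, B, C, D, E, F, G, H, I, J, K), and every vertex can reach G (A, B, C, D, E, F, G, H, I, J, K). So the whole graph is one strongly connected component.

Yes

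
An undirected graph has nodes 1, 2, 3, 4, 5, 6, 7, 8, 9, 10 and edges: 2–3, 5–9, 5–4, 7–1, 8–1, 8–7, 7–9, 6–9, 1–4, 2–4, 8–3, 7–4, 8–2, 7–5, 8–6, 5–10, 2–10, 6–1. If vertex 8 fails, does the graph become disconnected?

No

Deleting 8 leaves 1 component (was 1) (its neighbors 1, 2, 3, 6, 7 remain connected to each other), so 8 is not a cut vertex.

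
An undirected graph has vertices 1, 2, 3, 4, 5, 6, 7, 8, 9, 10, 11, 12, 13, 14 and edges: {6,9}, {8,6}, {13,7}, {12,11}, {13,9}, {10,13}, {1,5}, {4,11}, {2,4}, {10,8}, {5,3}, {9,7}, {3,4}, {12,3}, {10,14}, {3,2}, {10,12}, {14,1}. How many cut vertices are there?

1

Removing 10 increases the component count from 1 to 2, so 10 is a cut vertex.
By contrast removing 11 leaves 1 component; it is not a cut vertex. No other vertex is a cut vertex either.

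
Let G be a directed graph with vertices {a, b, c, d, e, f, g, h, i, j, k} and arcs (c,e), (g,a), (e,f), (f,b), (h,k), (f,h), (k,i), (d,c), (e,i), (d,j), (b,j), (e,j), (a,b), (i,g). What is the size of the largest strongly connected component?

{h} is an SCC by itself.
{k} is an SCC by itself.
{d} is an SCC by itself.
{c} is an SCC by itself.
{f} is an SCC by itself.
(and 6 more singleton SCCs)
The largest has 1 vertex.

1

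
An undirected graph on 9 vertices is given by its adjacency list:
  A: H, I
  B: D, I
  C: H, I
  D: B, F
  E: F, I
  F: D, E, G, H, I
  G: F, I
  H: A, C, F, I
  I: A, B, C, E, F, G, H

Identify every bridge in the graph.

none

The edges on the cycle I-H-A-I are not bridges since each lies on that cycle.
Every edge lies on some cycle, so there are no bridges.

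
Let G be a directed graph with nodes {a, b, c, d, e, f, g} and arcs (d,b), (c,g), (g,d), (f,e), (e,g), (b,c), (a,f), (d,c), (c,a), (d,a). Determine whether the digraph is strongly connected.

Yes

From g we can reach every vertex (a, b, c, d, e, f, g), and every vertex can reach g (a, b, c, d, e, f, g). So the whole graph is one strongly connected component.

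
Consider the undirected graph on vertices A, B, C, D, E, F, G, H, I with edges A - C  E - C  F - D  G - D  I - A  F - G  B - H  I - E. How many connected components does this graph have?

3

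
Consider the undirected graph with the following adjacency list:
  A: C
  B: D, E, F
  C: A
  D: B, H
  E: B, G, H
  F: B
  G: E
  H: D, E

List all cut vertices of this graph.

Removing B increases the component count from 2 to 3, so B is a cut vertex.
Removing E increases the component count from 2 to 3, so E is a cut vertex.
By contrast removing D leaves 2 components; it is not a cut vertex. No other vertex is a cut vertex either.

B, E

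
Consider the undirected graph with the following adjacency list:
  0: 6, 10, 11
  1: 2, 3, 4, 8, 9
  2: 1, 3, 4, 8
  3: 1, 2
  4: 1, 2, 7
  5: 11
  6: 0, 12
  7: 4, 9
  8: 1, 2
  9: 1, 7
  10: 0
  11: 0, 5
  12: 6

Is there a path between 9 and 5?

No

The component containing 9 is {1, 2, 3, 4, 7, 8, 9}, and 5 is not in it.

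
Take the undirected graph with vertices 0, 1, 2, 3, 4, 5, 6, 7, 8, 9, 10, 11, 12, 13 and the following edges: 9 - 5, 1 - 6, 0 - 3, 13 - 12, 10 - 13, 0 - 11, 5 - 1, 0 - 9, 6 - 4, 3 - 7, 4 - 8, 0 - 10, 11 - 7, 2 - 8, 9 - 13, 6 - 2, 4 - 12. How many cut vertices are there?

1

Removing 0 increases the component count from 1 to 2, so 0 is a cut vertex.
By contrast removing 8 leaves 1 component; it is not a cut vertex. No other vertex is a cut vertex either.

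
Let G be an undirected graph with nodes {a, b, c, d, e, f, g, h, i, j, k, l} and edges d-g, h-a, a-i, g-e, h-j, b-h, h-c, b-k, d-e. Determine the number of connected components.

f is isolated — a component by itself.
l is isolated — a component by itself.
Starting from d we can reach d, e, g. That is one component of size 3.
Starting from a we can reach a, b, c, h, i, j, k. That is one component of size 7.
Total: 4 components.

4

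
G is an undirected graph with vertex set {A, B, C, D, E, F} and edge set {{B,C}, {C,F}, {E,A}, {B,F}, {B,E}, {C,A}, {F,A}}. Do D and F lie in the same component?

The component containing D is {D}, and F is not in it.

No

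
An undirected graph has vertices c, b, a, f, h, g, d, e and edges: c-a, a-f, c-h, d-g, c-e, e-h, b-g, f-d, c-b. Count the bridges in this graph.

0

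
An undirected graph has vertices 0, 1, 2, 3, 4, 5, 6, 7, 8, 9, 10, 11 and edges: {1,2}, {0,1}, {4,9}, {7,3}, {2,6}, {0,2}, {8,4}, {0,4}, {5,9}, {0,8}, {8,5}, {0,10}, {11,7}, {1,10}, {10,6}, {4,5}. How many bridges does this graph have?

The edges on the cycle 0-1-2-0 are not bridges since each lies on that cycle.
But removing 7-3 disconnects 7 from 3; removing 11-7 disconnects 11 from 7 — these are bridges.
That makes 2 bridges.

2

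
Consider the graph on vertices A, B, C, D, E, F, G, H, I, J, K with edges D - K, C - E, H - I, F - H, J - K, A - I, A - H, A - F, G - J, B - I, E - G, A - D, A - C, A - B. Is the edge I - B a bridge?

After removing I - B, the path I-A-B still connects them, so the edge is not a bridge.

No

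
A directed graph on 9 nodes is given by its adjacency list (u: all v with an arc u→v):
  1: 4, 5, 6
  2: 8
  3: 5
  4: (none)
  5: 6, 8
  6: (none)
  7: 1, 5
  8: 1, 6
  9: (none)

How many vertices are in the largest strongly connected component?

{1, 5, 8} are all mutually reachable — one SCC of size 3.
{9} is an SCC by itself.
{7} is an SCC by itself.
{4} is an SCC by itself.
{2} is an SCC by itself.
(and 2 more singleton SCCs)
The largest has 3 vertices.

3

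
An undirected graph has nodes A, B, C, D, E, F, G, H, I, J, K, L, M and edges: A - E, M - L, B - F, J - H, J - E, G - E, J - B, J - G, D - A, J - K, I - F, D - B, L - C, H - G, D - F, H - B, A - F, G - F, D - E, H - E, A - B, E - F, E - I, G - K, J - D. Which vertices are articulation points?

L

Removing L increases the component count from 2 to 3, so L is a cut vertex.
By contrast removing K leaves 2 components; it is not a cut vertex. No other vertex is a cut vertex either.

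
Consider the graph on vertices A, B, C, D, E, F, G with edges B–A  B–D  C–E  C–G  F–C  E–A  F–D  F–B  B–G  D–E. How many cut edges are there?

The edges on the cycle F-B-G-C-F are not bridges since each lies on that cycle.
Every edge lies on some cycle, so there are no bridges.

0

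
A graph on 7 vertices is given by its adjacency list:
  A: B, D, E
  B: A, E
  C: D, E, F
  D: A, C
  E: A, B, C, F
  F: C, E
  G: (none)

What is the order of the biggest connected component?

6

G is isolated — a component by itself.
Starting from A we can reach A, B, C, D, E, F. That is one component of size 6.
The largest has 6 vertices.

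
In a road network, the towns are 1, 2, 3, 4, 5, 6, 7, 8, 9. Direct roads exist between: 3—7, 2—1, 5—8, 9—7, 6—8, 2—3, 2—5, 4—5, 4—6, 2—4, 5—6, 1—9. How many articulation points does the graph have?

1

Removing 2 increases the component count from 1 to 2, so 2 is a cut vertex.
By contrast removing 7 leaves 1 component; it is not a cut vertex. No other vertex is a cut vertex either.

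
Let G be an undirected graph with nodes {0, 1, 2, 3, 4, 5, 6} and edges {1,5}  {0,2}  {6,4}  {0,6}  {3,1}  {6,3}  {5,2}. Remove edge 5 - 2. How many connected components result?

5 and 2 are still connected via 5-1-3-6-0-2, so the component count stays at 1.

1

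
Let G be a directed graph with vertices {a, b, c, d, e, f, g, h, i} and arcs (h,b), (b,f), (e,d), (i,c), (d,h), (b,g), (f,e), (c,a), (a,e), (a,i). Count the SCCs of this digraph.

{b, d, e, f, h} are all mutually reachable — one SCC of size 5.
{a, c, i} are all mutually reachable — one SCC of size 3.
{g} is an SCC by itself.
That gives 3 strongly connected components.

3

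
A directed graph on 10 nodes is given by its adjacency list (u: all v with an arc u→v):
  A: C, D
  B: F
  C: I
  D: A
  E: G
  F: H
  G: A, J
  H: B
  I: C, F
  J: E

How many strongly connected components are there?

4

{E, G, J} are all mutually reachable — one SCC of size 3.
{B, F, H} are all mutually reachable — one SCC of size 3.
{C, I} are all mutually reachable — one SCC of size 2.
{A, D} are all mutually reachable — one SCC of size 2.
That gives 4 strongly connected components.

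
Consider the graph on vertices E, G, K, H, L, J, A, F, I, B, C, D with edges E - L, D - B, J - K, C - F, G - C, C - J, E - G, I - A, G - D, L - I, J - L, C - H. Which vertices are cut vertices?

C, D, G, I, J, L

Removing C increases the component count from 1 to 3, so C is a cut vertex.
Removing D increases the component count from 1 to 2, so D is a cut vertex.
Removing G increases the component count from 1 to 2, so G is a cut vertex.
Likewise I, J, L are cut vertices.
By contrast removing E leaves 1 component; it is not a cut vertex. No other vertex is a cut vertex either.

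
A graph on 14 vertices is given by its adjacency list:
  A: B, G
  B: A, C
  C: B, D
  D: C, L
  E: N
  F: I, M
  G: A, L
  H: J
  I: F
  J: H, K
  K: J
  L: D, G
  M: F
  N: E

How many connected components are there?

Starting from E we can reach E, N. That is one component of size 2.
Starting from H we can reach H, J, K. That is one component of size 3.
Starting from F we can reach F, I, M. That is one component of size 3.
Starting from A we can reach A, B, C, D, G, L. That is one component of size 6.
Total: 4 components.

4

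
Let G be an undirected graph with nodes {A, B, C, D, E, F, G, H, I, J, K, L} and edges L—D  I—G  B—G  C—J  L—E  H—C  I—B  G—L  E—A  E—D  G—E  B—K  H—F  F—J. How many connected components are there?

2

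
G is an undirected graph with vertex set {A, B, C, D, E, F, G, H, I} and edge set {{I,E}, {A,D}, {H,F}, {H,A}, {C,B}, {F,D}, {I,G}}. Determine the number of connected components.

Starting from B we can reach B, C. That is one component of size 2.
Starting from E we can reach E, G, I. That is one component of size 3.
Starting from A we can reach A, D, F, H. That is one component of size 4.
Total: 3 components.

3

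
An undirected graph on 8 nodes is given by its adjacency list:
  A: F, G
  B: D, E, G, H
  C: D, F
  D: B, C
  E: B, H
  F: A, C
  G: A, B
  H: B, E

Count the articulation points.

Removing B increases the component count from 1 to 2, so B is a cut vertex.
By contrast removing E leaves 1 component; it is not a cut vertex. No other vertex is a cut vertex either.

1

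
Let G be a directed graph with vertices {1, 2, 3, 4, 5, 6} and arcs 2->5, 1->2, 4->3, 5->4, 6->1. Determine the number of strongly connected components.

6

{5} is an SCC by itself.
{2} is an SCC by itself.
{3} is an SCC by itself.
{4} is an SCC by itself.
{1} is an SCC by itself.
(and 1 more singleton SCC)
That gives 6 strongly connected components.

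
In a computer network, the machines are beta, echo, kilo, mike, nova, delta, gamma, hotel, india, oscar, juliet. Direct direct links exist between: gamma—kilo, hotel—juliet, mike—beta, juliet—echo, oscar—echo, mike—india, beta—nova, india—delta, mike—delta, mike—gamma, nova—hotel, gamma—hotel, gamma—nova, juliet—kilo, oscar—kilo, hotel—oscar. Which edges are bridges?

The edges on the cycle mike-india-delta-mike are not bridges since each lies on that cycle.
Every edge lies on some cycle, so there are no bridges.

none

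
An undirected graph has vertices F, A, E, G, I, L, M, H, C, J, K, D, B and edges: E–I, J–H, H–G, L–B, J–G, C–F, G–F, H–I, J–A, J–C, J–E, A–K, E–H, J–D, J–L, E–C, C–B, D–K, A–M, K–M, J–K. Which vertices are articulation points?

Removing J increases the component count from 1 to 2, so J is a cut vertex.
By contrast removing L leaves 1 component; it is not a cut vertex. No other vertex is a cut vertex either.

J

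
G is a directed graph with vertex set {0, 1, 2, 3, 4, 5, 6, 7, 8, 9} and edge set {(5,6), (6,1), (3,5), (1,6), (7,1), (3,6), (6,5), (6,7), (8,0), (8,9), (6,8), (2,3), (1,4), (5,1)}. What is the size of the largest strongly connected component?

4

{1, 5, 6, 7} are all mutually reachable — one SCC of size 4.
{3} is an SCC by itself.
{0} is an SCC by itself.
{8} is an SCC by itself.
{9} is an SCC by itself.
(and 2 more singleton SCCs)
The largest has 4 vertices.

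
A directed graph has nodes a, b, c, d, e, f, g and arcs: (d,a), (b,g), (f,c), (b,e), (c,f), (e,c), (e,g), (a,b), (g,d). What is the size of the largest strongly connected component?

{a, b, d, e, g} are all mutually reachable — one SCC of size 5.
{c, f} are all mutually reachable — one SCC of size 2.
The largest has 5 vertices.

5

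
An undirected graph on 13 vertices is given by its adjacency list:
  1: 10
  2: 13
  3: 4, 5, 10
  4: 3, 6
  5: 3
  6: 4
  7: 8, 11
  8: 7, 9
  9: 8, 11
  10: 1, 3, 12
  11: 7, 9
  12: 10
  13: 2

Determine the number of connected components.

3

Starting from 2 we can reach 2, 13. That is one component of size 2.
Starting from 7 we can reach 7, 8, 9, 11. That is one component of size 4.
Starting from 1 we can reach 1, 3, 4, 5, 6, 10, 12. That is one component of size 7.
Total: 3 components.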